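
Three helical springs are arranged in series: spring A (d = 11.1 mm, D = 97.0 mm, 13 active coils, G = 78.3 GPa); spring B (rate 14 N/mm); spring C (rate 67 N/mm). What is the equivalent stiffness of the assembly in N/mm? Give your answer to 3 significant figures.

k_A = Gd⁴/(8D³N_a) = (78.3×10³)(11.1⁴)/(8·97.0³·13) = 12.523 N/mm
Series: 1/k_eq = 1/12.523 + 1/14 + 1/67 = 0.16621; k_eq = 6.0166 N/mm

6.02 N/mm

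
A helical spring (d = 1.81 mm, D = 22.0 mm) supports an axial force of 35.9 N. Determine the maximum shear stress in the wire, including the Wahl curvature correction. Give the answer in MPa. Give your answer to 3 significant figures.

Spring index C = D/d = 22.0/1.81 = 12.1547
K_W = (4C−1)/(4C−4) + 0.615/C = 47.619/44.619 + 0.0506 = 1.1178
τ₀ = 8FD/(πd³) = 8·35.9·22.0/(π·1.81³) = 6318.4/18.629 = 339.17 MPa
τ_max = K·τ₀ = 1.1178 × 339.17 = 379.14 MPa

379 MPa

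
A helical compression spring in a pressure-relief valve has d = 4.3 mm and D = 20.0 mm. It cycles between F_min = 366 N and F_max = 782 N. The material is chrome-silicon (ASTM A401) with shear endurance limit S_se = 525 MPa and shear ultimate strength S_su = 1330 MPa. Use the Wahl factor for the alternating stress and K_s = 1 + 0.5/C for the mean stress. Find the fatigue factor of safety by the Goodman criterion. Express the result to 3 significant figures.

1.55

C = D/d = 20.0/4.3 = 4.6512; K_W = (4C−1)/(4C−4)+0.615/C = 1.3376; K_s = 1+0.5/C = 1.1075
F_a = (F_max−F_min)/2 = 208 N; F_m = (F_max+F_min)/2 = 574 N
τ_a = K_W·8F_aD/(πd³) = 1.3376 × 133.24 = 178.22 MPa
τ_m = K_s·8F_mD/(πd³) = 1.1075 × 367.69 = 407.21 MPa
Goodman: 1/n_f = τ_a/S_se + τ_m/S_su = 178.22/525 + 407.21/1330 = 0.33947 + 0.30617 = 0.64565
n_f = 1/0.64565 = 1.549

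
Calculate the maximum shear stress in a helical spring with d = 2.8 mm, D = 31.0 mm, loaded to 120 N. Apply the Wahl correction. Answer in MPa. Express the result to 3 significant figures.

Spring index C = D/d = 31.0/2.8 = 11.0714
K_W = (4C−1)/(4C−4) + 0.615/C = 43.286/40.286 + 0.0555 = 1.1300
τ₀ = 8FD/(πd³) = 8·120·31.0/(π·2.8³) = 29760/68.964 = 431.53 MPa
τ_max = K·τ₀ = 1.1300 × 431.53 = 487.63 MPa

488 MPa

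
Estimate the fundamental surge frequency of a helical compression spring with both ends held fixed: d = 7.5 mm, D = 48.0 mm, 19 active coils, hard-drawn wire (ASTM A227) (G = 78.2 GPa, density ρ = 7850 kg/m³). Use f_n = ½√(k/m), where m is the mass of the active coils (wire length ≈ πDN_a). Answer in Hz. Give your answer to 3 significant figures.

60.9 Hz

k = Gd⁴/(8D³N_a) = (78.2×10³)(7.5⁴)/(8·48.0³·19) = 14.719 N/mm = 14719 N/m
Wire length L = πDN_a = π·48.0·19 = 2865.1 mm
m = ρ·(πd²/4)·L = 7850 × 44.179×10⁻⁶ m² × 2.8651 m = 0.99363 kg
f_n = ½√(k/m) = 0.5·√(14719/0.99363) = 0.5·√(14814) = 60.855 Hz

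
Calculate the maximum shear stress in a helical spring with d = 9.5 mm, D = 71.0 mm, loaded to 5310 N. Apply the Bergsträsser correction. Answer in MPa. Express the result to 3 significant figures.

1330 MPa

Spring index C = D/d = 71.0/9.5 = 7.4737
K_B = (4C+2)/(4C−3) = 31.895/26.895 = 1.1859
τ₀ = 8FD/(πd³) = 8·5310·71.0/(π·9.5³) = 3.01608e+06/2693.5 = 1119.8 MPa
τ_max = K·τ₀ = 1.1859 × 1119.8 = 1327.9 MPa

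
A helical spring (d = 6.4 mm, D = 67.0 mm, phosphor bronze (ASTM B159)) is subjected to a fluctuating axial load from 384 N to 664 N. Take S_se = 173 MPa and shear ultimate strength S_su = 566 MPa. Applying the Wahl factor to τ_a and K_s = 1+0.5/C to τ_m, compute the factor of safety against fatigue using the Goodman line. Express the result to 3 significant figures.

0.813

C = D/d = 67.0/6.4 = 10.4688; K_W = (4C−1)/(4C−4)+0.615/C = 1.1380; K_s = 1+0.5/C = 1.0478
F_a = (F_max−F_min)/2 = 140 N; F_m = (F_max+F_min)/2 = 524 N
τ_a = K_W·8F_aD/(πd³) = 1.1380 × 91.118 = 103.69 MPa
τ_m = K_s·8F_mD/(πd³) = 1.0478 × 341.04 = 357.33 MPa
Goodman: 1/n_f = τ_a/S_se + τ_m/S_su = 103.69/173 + 357.33/566 = 0.59935 + 0.63132 = 1.2307
n_f = 1/1.2307 = 0.8126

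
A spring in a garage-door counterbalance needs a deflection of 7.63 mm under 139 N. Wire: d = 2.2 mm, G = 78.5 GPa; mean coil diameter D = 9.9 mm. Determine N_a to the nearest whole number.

13

Required rate k = F/δ = 139/7.63 = 18.218 N/mm
N_a = Gd⁴/(8D³k) = (78.5×10³ × 2.2⁴)/(8 × 9.9³ × 18.218)
    = 1.83891e+06 / 141412 = 13 → 13 coils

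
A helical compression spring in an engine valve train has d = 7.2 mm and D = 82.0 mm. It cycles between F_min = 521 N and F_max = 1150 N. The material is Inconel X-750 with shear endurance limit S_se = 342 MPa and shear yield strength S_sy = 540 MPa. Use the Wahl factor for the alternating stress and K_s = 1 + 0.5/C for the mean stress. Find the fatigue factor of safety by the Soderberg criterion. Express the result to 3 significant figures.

0.674

C = D/d = 82.0/7.2 = 11.3889; K_W = (4C−1)/(4C−4)+0.615/C = 1.1262; K_s = 1+0.5/C = 1.0439
F_a = (F_max−F_min)/2 = 314.5 N; F_m = (F_max+F_min)/2 = 835.5 N
τ_a = K_W·8F_aD/(πd³) = 1.1262 × 175.95 = 198.15 MPa
τ_m = K_s·8F_mD/(πd³) = 1.0439 × 467.42 = 487.94 MPa
Soderberg: 1/n_f = τ_a/S_se + τ_m/S_sy = 198.15/342 + 487.94/540 = 0.57938 + 0.90359 = 1.483
n_f = 1/1.483 = 0.6743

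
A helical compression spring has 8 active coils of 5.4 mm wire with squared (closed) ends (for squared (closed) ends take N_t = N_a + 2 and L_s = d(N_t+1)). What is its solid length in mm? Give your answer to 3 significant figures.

59.4 mm

squared (closed) ends: N_t = N_a + 2 = 8 + 2 = 10
L_s = d·(N_t+1) = 5.4 × 11 = 59.4 mm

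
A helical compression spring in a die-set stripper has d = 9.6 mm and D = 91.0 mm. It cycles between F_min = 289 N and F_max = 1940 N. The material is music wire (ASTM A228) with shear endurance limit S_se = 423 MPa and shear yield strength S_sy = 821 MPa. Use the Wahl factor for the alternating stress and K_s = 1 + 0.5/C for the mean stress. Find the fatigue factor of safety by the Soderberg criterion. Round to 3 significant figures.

C = D/d = 91.0/9.6 = 9.4792; K_W = (4C−1)/(4C−4)+0.615/C = 1.1533; K_s = 1+0.5/C = 1.0527
F_a = (F_max−F_min)/2 = 825.5 N; F_m = (F_max+F_min)/2 = 1114.5 N
τ_a = K_W·8F_aD/(πd³) = 1.1533 × 216.21 = 249.37 MPa
τ_m = K_s·8F_mD/(πd³) = 1.0527 × 291.91 = 307.31 MPa
Soderberg: 1/n_f = τ_a/S_se + τ_m/S_sy = 249.37/423 + 307.31/821 = 0.58952 + 0.37431 = 0.96383
n_f = 1/0.96383 = 1.038

1.04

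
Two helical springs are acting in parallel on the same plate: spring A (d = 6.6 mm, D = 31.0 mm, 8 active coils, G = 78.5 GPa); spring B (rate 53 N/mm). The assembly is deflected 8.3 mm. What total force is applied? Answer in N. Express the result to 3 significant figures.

1090 N

k_A = Gd⁴/(8D³N_a) = (78.5×10³)(6.6⁴)/(8·31.0³·8) = 78.123 N/mm
Parallel: k_eq = 78.123 + 53 = 131.12 N/mm
F = k_eq·δ = 131.12·8.3 = 1088.3 N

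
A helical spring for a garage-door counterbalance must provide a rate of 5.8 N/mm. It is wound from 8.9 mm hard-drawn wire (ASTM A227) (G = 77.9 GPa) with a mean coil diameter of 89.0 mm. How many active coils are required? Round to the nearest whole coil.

N_a = Gd⁴/(8D³k) = (77.9×10³ × 8.9⁴)/(8 × 89.0³ × 5.8)
    = 4.88762e+08 / 3.27106e+07 = 14.94 → 15 coils

15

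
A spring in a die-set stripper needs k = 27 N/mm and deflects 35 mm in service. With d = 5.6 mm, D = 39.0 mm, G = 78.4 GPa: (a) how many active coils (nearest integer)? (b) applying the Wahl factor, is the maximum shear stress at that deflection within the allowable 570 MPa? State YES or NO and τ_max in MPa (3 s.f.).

N_a = Gd⁴/(8D³k) = (78.4×10³)(5.6⁴)/(8·39.0³·27) = 6.018 → N_a = 6
Actual rate k = Gd⁴/(8D³·6) = 27.079 N/mm
Working load F = kδ = 27.079·35 = 947.77 N
C = 39.0/5.6 = 6.9643; K_W = (4C−1)/(4C−4)+0.615/C = 1.2141
τ_max = K_W·8FD/(πd³) = 1.2141·535.97 = 650.7 MPa
τ_max > 570 MPa → exceeds allowable

(a) 6 coils; (b) NO, τ_max = 651 MPa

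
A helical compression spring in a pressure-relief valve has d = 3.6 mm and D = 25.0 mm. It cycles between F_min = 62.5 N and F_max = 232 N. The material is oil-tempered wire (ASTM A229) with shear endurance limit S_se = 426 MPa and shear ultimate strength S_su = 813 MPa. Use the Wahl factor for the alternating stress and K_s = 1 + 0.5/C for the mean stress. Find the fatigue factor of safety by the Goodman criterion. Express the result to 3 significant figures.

C = D/d = 25.0/3.6 = 6.9444; K_W = (4C−1)/(4C−4)+0.615/C = 1.2147; K_s = 1+0.5/C = 1.0720
F_a = (F_max−F_min)/2 = 84.75 N; F_m = (F_max+F_min)/2 = 147.25 N
τ_a = K_W·8F_aD/(πd³) = 1.2147 × 115.64 = 140.47 MPa
τ_m = K_s·8F_mD/(πd³) = 1.0720 × 200.92 = 215.39 MPa
Goodman: 1/n_f = τ_a/S_se + τ_m/S_su = 140.47/426 + 215.39/813 = 0.32975 + 0.26493 = 0.59468
n_f = 1/0.59468 = 1.682

1.68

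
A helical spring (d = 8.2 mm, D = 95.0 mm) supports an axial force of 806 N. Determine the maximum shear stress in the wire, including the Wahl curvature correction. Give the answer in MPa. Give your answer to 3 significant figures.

397 MPa

Spring index C = D/d = 95.0/8.2 = 11.5854
K_W = (4C−1)/(4C−4) + 0.615/C = 45.341/42.341 + 0.0531 = 1.1239
τ₀ = 8FD/(πd³) = 8·806·95.0/(π·8.2³) = 612560/1732.2 = 353.64 MPa
τ_max = K·τ₀ = 1.1239 × 353.64 = 397.47 MPa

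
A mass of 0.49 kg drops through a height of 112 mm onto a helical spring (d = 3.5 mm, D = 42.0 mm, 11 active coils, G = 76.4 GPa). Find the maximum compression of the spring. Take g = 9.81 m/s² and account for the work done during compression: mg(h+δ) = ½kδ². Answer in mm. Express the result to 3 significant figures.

27.6 mm

k = Gd⁴/(8D³N_a) = (76.4×10³)(3.5⁴)/(8·42.0³·11) = 1.7585 N/mm
W = mg = 0.49 × 9.81 = 4.8069 N
½kδ² − Wδ − Wh = 0 → δ = (W + √(W² + 2kWh))/k
δ = (4.8069 + √(23.106 + 1893.42))/1.7585 = (4.8069 + 43.778)/1.7585 = 27.629 mm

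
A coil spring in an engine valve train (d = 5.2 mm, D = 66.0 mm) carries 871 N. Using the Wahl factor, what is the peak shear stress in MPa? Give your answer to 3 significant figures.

1160 MPa

Spring index C = D/d = 66.0/5.2 = 12.6923
K_W = (4C−1)/(4C−4) + 0.615/C = 49.769/46.769 + 0.0485 = 1.1126
τ₀ = 8FD/(πd³) = 8·871·66.0/(π·5.2³) = 459888/441.73 = 1041.1 MPa
τ_max = K·τ₀ = 1.1126 × 1041.1 = 1158.3 MPa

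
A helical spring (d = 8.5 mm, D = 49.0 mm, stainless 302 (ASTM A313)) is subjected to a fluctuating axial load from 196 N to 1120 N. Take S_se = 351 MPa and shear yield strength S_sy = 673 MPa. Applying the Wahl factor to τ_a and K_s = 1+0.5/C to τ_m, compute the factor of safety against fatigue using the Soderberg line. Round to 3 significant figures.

1.81

C = D/d = 49.0/8.5 = 5.7647; K_W = (4C−1)/(4C−4)+0.615/C = 1.2641; K_s = 1+0.5/C = 1.0867
F_a = (F_max−F_min)/2 = 462 N; F_m = (F_max+F_min)/2 = 658 N
τ_a = K_W·8F_aD/(πd³) = 1.2641 × 93.869 = 118.66 MPa
τ_m = K_s·8F_mD/(πd³) = 1.0867 × 133.69 = 145.29 MPa
Soderberg: 1/n_f = τ_a/S_se + τ_m/S_sy = 118.66/351 + 145.29/673 = 0.33806 + 0.21588 = 0.55394
n_f = 1/0.55394 = 1.805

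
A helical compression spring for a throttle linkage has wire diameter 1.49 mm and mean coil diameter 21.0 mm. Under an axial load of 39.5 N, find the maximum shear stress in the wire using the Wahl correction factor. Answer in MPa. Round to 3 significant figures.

Spring index C = D/d = 21.0/1.49 = 14.0940
K_W = (4C−1)/(4C−4) + 0.615/C = 55.376/52.376 + 0.0436 = 1.1009
τ₀ = 8FD/(πd³) = 8·39.5·21.0/(π·1.49³) = 6636/10.392 = 638.55 MPa
τ_max = K·τ₀ = 1.1009 × 638.55 = 702.99 MPa

703 MPa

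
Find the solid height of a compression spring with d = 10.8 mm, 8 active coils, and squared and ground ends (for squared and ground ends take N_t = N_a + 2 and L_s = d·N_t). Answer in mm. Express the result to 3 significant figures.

108 mm

squared and ground ends: N_t = N_a + 2 = 8 + 2 = 10
L_s = d·N_t = 10.8 × 10 = 108 mm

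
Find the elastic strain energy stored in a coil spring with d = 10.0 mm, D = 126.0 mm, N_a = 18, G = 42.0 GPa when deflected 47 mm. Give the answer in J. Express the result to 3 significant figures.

1.61 J

k = Gd⁴/(8D³N_a) = (42.0×10³)(10.0⁴)/(8·126.0³·18) = 1.4581 N/mm
U = ½kδ² = 0.5 × 1.4581 × 47² = 1610.4 N·mm = 1.6104 J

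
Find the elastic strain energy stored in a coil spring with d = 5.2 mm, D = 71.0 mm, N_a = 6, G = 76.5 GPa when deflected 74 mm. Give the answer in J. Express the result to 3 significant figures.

k = Gd⁴/(8D³N_a) = (76.5×10³)(5.2⁴)/(8·71.0³·6) = 3.2558 N/mm
U = ½kδ² = 0.5 × 3.2558 × 74² = 8914.4 N·mm = 8.9144 J

8.91 J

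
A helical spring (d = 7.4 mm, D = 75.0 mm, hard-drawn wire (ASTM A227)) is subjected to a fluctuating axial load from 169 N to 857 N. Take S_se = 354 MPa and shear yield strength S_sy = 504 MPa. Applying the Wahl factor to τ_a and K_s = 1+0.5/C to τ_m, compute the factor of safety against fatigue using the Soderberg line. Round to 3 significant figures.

C = D/d = 75.0/7.4 = 10.1351; K_W = (4C−1)/(4C−4)+0.615/C = 1.1428; K_s = 1+0.5/C = 1.0493
F_a = (F_max−F_min)/2 = 344 N; F_m = (F_max+F_min)/2 = 513 N
τ_a = K_W·8F_aD/(πd³) = 1.1428 × 162.13 = 185.28 MPa
τ_m = K_s·8F_mD/(πd³) = 1.0493 × 241.78 = 253.71 MPa
Soderberg: 1/n_f = τ_a/S_se + τ_m/S_sy = 185.28/354 + 253.71/504 = 0.52339 + 0.50339 = 1.0268
n_f = 1/1.0268 = 0.9739

0.974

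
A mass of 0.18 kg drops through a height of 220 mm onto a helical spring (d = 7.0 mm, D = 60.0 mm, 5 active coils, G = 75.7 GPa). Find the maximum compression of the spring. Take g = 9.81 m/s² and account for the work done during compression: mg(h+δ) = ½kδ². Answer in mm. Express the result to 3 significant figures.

6.16 mm

k = Gd⁴/(8D³N_a) = (75.7×10³)(7.0⁴)/(8·60.0³·5) = 21.037 N/mm
W = mg = 0.18 × 9.81 = 1.7658 N
½kδ² − Wδ − Wh = 0 → δ = (W + √(W² + 2kWh))/k
δ = (1.7658 + √(3.118 + 16344.4))/21.037 = (1.7658 + 127.86)/21.037 = 6.1618 mm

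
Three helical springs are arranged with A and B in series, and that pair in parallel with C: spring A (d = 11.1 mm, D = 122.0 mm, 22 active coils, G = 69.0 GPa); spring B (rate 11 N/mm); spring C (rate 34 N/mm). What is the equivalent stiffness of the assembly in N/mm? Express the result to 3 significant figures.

36.5 N/mm

k_A = Gd⁴/(8D³N_a) = (69.0×10³)(11.1⁴)/(8·122.0³·22) = 3.2775 N/mm
Springs A,B series: k_AB = 1/(1/3.2775+1/11) = 2.5252 N/mm; parallel with C: k_eq = 2.5252+34 = 36.525 N/mm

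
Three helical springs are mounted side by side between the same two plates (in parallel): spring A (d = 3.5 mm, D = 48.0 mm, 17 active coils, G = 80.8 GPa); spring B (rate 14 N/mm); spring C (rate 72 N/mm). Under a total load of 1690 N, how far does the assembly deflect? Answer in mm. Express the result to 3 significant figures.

k_A = Gd⁴/(8D³N_a) = (80.8×10³)(3.5⁴)/(8·48.0³·17) = 0.80616 N/mm
Parallel: k_eq = 0.80616 + 14 + 72 = 86.806 N/mm
δ = F/k_eq = 1690/86.806 = 19.469 mm

19.5 mm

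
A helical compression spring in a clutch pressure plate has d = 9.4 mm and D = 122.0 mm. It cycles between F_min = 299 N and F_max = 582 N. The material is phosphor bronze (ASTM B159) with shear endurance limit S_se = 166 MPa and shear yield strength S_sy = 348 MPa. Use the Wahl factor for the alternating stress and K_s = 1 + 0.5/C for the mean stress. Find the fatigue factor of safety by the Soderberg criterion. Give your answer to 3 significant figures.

1.18

C = D/d = 122.0/9.4 = 12.9787; K_W = (4C−1)/(4C−4)+0.615/C = 1.1100; K_s = 1+0.5/C = 1.0385
F_a = (F_max−F_min)/2 = 141.5 N; F_m = (F_max+F_min)/2 = 440.5 N
τ_a = K_W·8F_aD/(πd³) = 1.1100 × 52.926 = 58.748 MPa
τ_m = K_s·8F_mD/(πd³) = 1.0385 × 164.76 = 171.11 MPa
Soderberg: 1/n_f = τ_a/S_se + τ_m/S_sy = 58.748/166 + 171.11/348 = 0.35390 + 0.49170 = 0.8456
n_f = 1/0.8456 = 1.183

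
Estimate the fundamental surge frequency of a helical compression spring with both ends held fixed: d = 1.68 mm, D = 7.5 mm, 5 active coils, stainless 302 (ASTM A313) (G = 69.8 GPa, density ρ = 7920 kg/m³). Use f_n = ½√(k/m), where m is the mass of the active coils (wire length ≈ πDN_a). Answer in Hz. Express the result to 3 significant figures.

2000 Hz

k = Gd⁴/(8D³N_a) = (69.8×10³)(1.68⁴)/(8·7.5³·5) = 32.949 N/mm = 32949 N/m
Wire length L = πDN_a = π·7.5·5 = 117.81 mm
m = ρ·(πd²/4)·L = 7920 × 2.2167×10⁻⁶ m² × 0.11781 m = 0.0020683 kg
f_n = ½√(k/m) = 0.5·√(32949/0.0020683) = 0.5·√(1.5931e+07) = 1995.7 Hz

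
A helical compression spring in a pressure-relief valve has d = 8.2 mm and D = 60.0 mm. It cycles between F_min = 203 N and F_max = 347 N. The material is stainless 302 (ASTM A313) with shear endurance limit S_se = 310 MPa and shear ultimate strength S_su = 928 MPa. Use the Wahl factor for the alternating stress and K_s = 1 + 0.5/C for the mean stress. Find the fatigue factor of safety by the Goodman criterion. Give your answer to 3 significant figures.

C = D/d = 60.0/8.2 = 7.3171; K_W = (4C−1)/(4C−4)+0.615/C = 1.2028; K_s = 1+0.5/C = 1.0683
F_a = (F_max−F_min)/2 = 72 N; F_m = (F_max+F_min)/2 = 275 N
τ_a = K_W·8F_aD/(πd³) = 1.2028 × 19.952 = 23.998 MPa
τ_m = K_s·8F_mD/(πd³) = 1.0683 × 76.205 = 81.412 MPa
Goodman: 1/n_f = τ_a/S_se + τ_m/S_su = 23.998/310 + 81.412/928 = 0.07741 + 0.08773 = 0.16514
n_f = 1/0.16514 = 6.055

6.06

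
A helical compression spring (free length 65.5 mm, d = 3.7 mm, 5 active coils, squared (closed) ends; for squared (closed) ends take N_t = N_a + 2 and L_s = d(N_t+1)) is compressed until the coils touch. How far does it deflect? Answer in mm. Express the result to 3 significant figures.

35.9 mm

N_t = 7; L_s = 3.7·8 = 29.6 mm
δ_solid = L₀ − L_s = 65.5 − 29.6 = 35.9 mm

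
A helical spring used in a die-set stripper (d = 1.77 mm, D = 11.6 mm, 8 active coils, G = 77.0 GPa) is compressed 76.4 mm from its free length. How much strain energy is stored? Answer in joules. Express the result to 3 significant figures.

k = Gd⁴/(8D³N_a) = (77.0×10³)(1.77⁴)/(8·11.6³·8) = 7.5654 N/mm
U = ½kδ² = 0.5 × 7.5654 × 76.4² = 22079 N·mm = 22.079 J

22.1 J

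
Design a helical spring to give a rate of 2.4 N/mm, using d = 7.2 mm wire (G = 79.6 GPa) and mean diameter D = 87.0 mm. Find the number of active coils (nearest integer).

N_a = Gd⁴/(8D³k) = (79.6×10³ × 7.2⁴)/(8 × 87.0³ × 2.4)
    = 2.13916e+08 / 1.26433e+07 = 16.92 → 17 coils

17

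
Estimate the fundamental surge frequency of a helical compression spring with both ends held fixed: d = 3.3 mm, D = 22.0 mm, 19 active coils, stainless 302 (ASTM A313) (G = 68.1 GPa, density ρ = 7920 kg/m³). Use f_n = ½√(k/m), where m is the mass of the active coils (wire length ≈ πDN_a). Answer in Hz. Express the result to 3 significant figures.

k = Gd⁴/(8D³N_a) = (68.1×10³)(3.3⁴)/(8·22.0³·19) = 4.9899 N/mm = 4989.9 N/m
Wire length L = πDN_a = π·22.0·19 = 1313.2 mm
m = ρ·(πd²/4)·L = 7920 × 8.553×10⁻⁶ m² × 1.3132 m = 0.088955 kg
f_n = ½√(k/m) = 0.5·√(4989.9/0.088955) = 0.5·√(56095) = 118.42 Hz

118 Hz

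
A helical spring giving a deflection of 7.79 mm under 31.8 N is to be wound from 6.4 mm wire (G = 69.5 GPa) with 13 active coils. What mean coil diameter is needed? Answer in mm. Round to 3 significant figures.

65.0 mm

Required rate k = F/δ = 31.8/7.79 = 4.0822 N/mm
D = (Gd⁴/(8N_a·k))^(1/3) = (69.5×10³·6.4⁴/(8·13·4.0822))^(1/3)
  = (274651)^(1/3) = 65.0021 mm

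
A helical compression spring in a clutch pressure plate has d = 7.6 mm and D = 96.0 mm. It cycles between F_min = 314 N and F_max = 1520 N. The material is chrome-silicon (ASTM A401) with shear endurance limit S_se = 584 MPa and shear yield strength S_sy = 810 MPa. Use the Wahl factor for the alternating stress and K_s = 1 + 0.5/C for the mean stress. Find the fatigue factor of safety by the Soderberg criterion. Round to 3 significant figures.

C = D/d = 96.0/7.6 = 12.6316; K_W = (4C−1)/(4C−4)+0.615/C = 1.1132; K_s = 1+0.5/C = 1.0396
F_a = (F_max−F_min)/2 = 603 N; F_m = (F_max+F_min)/2 = 917 N
τ_a = K_W·8F_aD/(πd³) = 1.1132 × 335.81 = 373.81 MPa
τ_m = K_s·8F_mD/(πd³) = 1.0396 × 510.67 = 530.88 MPa
Soderberg: 1/n_f = τ_a/S_se + τ_m/S_sy = 373.81/584 + 530.88/810 = 0.64008 + 0.65541 = 1.2955
n_f = 1/1.2955 = 0.7719

0.772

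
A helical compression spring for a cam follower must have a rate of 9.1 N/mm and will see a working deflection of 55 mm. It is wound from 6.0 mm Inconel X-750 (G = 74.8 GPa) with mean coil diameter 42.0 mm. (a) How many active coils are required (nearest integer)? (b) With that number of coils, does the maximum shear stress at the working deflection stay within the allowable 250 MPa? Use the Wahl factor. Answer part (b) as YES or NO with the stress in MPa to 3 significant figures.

N_a = Gd⁴/(8D³k) = (74.8×10³)(6.0⁴)/(8·42.0³·9.1) = 17.97 → N_a = 18
Actual rate k = Gd⁴/(8D³·18) = 9.0865 N/mm
Working load F = kδ = 9.0865·55 = 499.76 N
C = 42.0/6.0 = 7.0000; K_W = (4C−1)/(4C−4)+0.615/C = 1.2129
τ_max = K_W·8FD/(πd³) = 1.2129·247.45 = 300.13 MPa
τ_max > 250 MPa → exceeds allowable

(a) 18 coils; (b) NO, τ_max = 300 MPa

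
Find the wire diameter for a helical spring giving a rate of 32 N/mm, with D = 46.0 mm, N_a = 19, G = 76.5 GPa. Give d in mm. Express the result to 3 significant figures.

8.87 mm

d = (8D³N_a·k / G)^(1/4) = (8·46.0³·19·32 / (76.5×10³))^0.25
  = (6188.8)^0.25 = 8.8695 mm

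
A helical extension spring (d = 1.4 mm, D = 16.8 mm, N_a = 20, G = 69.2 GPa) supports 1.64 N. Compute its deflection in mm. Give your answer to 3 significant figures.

k = Gd⁴/(8D³N_a) = (69.2×10³)(1.4⁴)/(8·16.8³·20) = 0.35041 N/mm
δ = F/k = 1.64 / 0.35041 = 4.6803 mm

4.68 mm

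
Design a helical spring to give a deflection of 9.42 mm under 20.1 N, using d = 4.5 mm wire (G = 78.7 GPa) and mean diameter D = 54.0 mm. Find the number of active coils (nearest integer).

Required rate k = F/δ = 20.1/9.42 = 2.1338 N/mm
N_a = Gd⁴/(8D³k) = (78.7×10³ × 4.5⁴)/(8 × 54.0³ × 2.1338)
    = 3.22719e+07 / 2.68792e+06 = 12.01 → 12 coils

12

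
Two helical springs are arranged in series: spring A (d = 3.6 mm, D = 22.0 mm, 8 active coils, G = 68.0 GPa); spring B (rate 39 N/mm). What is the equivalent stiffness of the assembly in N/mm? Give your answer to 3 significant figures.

k_A = Gd⁴/(8D³N_a) = (68.0×10³)(3.6⁴)/(8·22.0³·8) = 16.76 N/mm
Series: 1/k_eq = 1/16.76 + 1/39 = 0.085307; k_eq = 11.722 N/mm

11.7 N/mm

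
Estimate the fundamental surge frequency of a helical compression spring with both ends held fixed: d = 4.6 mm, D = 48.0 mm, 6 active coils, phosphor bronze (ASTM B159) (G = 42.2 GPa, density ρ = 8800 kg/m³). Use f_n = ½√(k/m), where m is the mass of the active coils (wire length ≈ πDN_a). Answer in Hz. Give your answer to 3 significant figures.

k = Gd⁴/(8D³N_a) = (42.2×10³)(4.6⁴)/(8·48.0³·6) = 3.5594 N/mm = 3559.4 N/m
Wire length L = πDN_a = π·48.0·6 = 904.78 mm
m = ρ·(πd²/4)·L = 8800 × 16.619×10⁻⁶ m² × 0.90478 m = 0.13232 kg
f_n = ½√(k/m) = 0.5·√(3559.4/0.13232) = 0.5·√(26900) = 82.006 Hz

82.0 Hz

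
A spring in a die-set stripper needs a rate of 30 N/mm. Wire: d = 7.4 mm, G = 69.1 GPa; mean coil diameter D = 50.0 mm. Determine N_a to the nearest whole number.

N_a = Gd⁴/(8D³k) = (69.1×10³ × 7.4⁴)/(8 × 50.0³ × 30)
    = 2.07207e+08 / 3e+07 = 6.907 → 7 coils

7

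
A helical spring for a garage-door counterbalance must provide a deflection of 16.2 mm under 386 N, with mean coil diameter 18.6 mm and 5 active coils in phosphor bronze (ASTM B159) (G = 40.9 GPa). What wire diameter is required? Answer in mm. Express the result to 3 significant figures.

Required rate k = F/δ = 386/16.2 = 23.827 N/mm
d = (8D³N_a·k / G)^(1/4) = (8·18.6³·5·23.827 / (40.9×10³))^0.25
  = (149.95)^0.25 = 3.4993 mm

3.50 mm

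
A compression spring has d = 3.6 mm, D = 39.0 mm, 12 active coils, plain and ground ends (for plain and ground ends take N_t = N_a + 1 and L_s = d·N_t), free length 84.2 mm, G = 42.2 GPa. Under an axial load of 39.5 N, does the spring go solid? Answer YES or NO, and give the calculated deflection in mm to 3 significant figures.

NO, δ = 31.7 mm

k = Gd⁴/(8D³N_a) = (42.2×10³)(3.6⁴)/(8·39.0³·12) = 1.2447 N/mm
N_t = 13; L_s = 3.6·13 = 46.8 mm; δ_solid = L₀ − L_s = 84.2 − 46.8 = 37.4 mm
δ = F/k = 39.5/1.2447 = 31.735 mm
δ < δ_solid → spring does not go solid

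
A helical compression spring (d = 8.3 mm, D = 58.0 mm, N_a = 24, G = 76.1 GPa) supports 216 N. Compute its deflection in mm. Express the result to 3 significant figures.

22.4 mm

k = Gd⁴/(8D³N_a) = (76.1×10³)(8.3⁴)/(8·58.0³·24) = 9.6408 N/mm
δ = F/k = 216 / 9.6408 = 22.405 mm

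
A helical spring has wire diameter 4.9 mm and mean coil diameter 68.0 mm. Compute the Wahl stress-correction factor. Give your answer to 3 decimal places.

C = D/d = 68.0/4.9 = 13.8776
K_W = (4C−1)/(4C−4) + 0.615/C = 54.510/51.510 + 0.0443 = 1.1026

1.103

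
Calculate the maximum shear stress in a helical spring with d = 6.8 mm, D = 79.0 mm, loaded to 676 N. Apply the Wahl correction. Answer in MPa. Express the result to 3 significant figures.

Spring index C = D/d = 79.0/6.8 = 11.6176
K_W = (4C−1)/(4C−4) + 0.615/C = 45.471/42.471 + 0.0529 = 1.1236
τ₀ = 8FD/(πd³) = 8·676·79.0/(π·6.8³) = 427232/987.82 = 432.5 MPa
τ_max = K·τ₀ = 1.1236 × 432.5 = 485.95 MPa

486 MPa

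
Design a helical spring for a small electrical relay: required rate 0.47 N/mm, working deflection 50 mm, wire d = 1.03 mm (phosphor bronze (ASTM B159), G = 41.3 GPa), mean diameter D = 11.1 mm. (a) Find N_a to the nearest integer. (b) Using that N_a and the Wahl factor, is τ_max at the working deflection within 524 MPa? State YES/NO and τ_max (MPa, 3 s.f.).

(a) 9 coils; (b) NO, τ_max = 692 MPa

N_a = Gd⁴/(8D³k) = (41.3×10³)(1.03⁴)/(8·11.1³·0.47) = 9.039 → N_a = 9
Actual rate k = Gd⁴/(8D³·9) = 0.47206 N/mm
Working load F = kδ = 0.47206·50 = 23.603 N
C = 11.1/1.03 = 10.7767; K_W = (4C−1)/(4C−4)+0.615/C = 1.1338
τ_max = K_W·8FD/(πd³) = 1.1338·610.55 = 692.23 MPa
τ_max > 524 MPa → exceeds allowable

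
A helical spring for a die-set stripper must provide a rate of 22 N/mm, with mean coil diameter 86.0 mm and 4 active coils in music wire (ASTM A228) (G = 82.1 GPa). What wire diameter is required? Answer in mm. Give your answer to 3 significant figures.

8.59 mm

d = (8D³N_a·k / G)^(1/4) = (8·86.0³·4·22 / (82.1×10³))^0.25
  = (5454.1)^0.25 = 8.5937 mm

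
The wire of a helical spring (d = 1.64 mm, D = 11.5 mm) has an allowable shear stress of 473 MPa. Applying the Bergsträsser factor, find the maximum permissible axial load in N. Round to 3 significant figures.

C = D/d = 11.5/1.64 = 7.0122
K_B = (4C+2)/(4C−3) = 30.049/25.049 = 1.1996
τ_max = K·8FD/(πd³) → F_max = τ_allow·πd³/(8DK)
F_max = 473·π·1.64³/(8·11.5·1.1996) = 6554.5/110.36 = 59.39 N

59.4 N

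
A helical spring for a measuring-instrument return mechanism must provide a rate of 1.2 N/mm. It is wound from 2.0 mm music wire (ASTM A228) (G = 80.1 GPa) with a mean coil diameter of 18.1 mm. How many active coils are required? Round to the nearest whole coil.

23

N_a = Gd⁴/(8D³k) = (80.1×10³ × 2.0⁴)/(8 × 18.1³ × 1.2)
    = 1.2816e+06 / 56925.5 = 22.51 → 23 coils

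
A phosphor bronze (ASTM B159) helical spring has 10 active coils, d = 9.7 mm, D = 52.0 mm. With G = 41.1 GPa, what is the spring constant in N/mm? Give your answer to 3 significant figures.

k = Gd⁴/(8D³N_a) = (41.1×10³ × 9.7⁴) / (8 × 52.0³ × 10)
  = 3.63855e+08 / 1.12486e+07 = 32.347 N/mm

32.3 N/mm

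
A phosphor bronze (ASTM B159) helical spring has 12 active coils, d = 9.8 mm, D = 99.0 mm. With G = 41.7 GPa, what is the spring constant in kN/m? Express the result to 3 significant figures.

k = Gd⁴/(8D³N_a) = (41.7×10³ × 9.8⁴) / (8 × 99.0³ × 12)
  = 3.84628e+08 / 9.31487e+07 = 4.1292 N/mm

4.13 kN/m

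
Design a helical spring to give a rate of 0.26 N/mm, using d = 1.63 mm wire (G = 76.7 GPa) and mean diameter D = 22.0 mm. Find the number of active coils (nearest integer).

N_a = Gd⁴/(8D³k) = (76.7×10³ × 1.63⁴)/(8 × 22.0³ × 0.26)
    = 541434 / 22147.8 = 24.45 → 24 coils

24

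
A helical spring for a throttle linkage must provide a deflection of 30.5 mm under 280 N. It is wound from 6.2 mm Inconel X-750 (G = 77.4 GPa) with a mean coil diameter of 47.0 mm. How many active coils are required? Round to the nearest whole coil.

15

Required rate k = F/δ = 280/30.5 = 9.1803 N/mm
N_a = Gd⁴/(8D³k) = (77.4×10³ × 6.2⁴)/(8 × 47.0³ × 9.1803)
    = 1.14369e+08 / 7.62503e+06 = 15 → 15 coils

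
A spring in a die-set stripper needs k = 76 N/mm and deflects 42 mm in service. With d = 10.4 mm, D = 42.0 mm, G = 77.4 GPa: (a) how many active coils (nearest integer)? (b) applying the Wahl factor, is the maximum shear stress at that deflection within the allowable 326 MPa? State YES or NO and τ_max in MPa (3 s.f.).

(a) 20 coils; (b) NO, τ_max = 427 MPa

N_a = Gd⁴/(8D³k) = (77.4×10³)(10.4⁴)/(8·42.0³·76) = 20.1 → N_a = 20
Actual rate k = Gd⁴/(8D³·20) = 76.385 N/mm
Working load F = kδ = 76.385·42 = 3208.2 N
C = 42.0/10.4 = 4.0385; K_W = (4C−1)/(4C−4)+0.615/C = 1.3991
τ_max = K_W·8FD/(πd³) = 1.3991·305.03 = 426.78 MPa
τ_max > 326 MPa → exceeds allowable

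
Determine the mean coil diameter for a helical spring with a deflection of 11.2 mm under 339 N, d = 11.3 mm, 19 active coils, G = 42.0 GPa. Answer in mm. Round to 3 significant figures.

53.0 mm

Required rate k = F/δ = 339/11.2 = 30.268 N/mm
D = (Gd⁴/(8N_a·k))^(1/3) = (42.0×10³·11.3⁴/(8·19·30.268))^(1/3)
  = (148846)^(1/3) = 52.9963 mm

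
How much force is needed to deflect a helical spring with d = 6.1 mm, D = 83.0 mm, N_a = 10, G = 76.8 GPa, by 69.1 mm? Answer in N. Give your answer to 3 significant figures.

k = Gd⁴/(8D³N_a) = (76.8×10³)(6.1⁴)/(8·83.0³·10) = 2.3246 N/mm
F = k·δ = 2.3246 × 69.1 = 160.63 N

161 N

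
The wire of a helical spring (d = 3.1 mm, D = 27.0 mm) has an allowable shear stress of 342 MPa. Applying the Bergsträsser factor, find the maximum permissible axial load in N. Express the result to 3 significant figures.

128 N

C = D/d = 27.0/3.1 = 8.7097
K_B = (4C+2)/(4C−3) = 36.839/31.839 = 1.1570
τ_max = K·8FD/(πd³) → F_max = τ_allow·πd³/(8DK)
F_max = 342·π·3.1³/(8·27.0·1.1570) = 32008/249.92 = 128.07 N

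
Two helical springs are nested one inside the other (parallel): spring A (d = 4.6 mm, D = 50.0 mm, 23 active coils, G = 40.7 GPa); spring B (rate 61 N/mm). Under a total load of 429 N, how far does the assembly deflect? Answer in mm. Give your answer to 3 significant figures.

k_A = Gd⁴/(8D³N_a) = (40.7×10³)(4.6⁴)/(8·50.0³·23) = 0.79232 N/mm
Parallel: k_eq = 0.79232 + 61 = 61.792 N/mm
δ = F/k_eq = 429/61.792 = 6.9426 mm

6.94 mm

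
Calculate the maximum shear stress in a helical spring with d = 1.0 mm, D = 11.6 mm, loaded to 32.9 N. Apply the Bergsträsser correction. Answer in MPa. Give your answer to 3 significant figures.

Spring index C = D/d = 11.6/1.0 = 11.6000
K_B = (4C+2)/(4C−3) = 48.400/43.400 = 1.1152
τ₀ = 8FD/(πd³) = 8·32.9·11.6/(π·1.0³) = 3053.12/3.1416 = 971.84 MPa
τ_max = K·τ₀ = 1.1152 × 971.84 = 1083.8 MPa

1080 MPa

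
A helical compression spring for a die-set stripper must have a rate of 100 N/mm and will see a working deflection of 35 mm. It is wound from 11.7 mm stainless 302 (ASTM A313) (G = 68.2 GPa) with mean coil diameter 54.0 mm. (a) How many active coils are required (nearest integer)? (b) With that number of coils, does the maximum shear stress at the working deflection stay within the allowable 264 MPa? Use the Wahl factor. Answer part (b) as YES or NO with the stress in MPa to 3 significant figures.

(a) 10 coils; (b) NO, τ_max = 409 MPa

N_a = Gd⁴/(8D³k) = (68.2×10³)(11.7⁴)/(8·54.0³·100) = 10.15 → N_a = 10
Actual rate k = Gd⁴/(8D³·10) = 101.45 N/mm
Working load F = kδ = 101.45·35 = 3550.8 N
C = 54.0/11.7 = 4.6154; K_W = (4C−1)/(4C−4)+0.615/C = 1.3407
τ_max = K_W·8FD/(πd³) = 1.3407·304.86 = 408.73 MPa
τ_max > 264 MPa → exceeds allowable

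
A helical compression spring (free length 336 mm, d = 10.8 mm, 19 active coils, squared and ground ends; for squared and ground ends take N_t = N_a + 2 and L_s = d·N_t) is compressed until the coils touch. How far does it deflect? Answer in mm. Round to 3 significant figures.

N_t = 21; L_s = 10.8·21 = 226.8 mm
δ_solid = L₀ − L_s = 336 − 226.8 = 109.2 mm

109 mm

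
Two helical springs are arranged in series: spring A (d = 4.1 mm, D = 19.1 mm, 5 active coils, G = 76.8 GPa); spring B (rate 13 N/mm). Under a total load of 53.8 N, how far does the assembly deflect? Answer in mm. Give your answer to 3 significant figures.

k_A = Gd⁴/(8D³N_a) = (76.8×10³)(4.1⁴)/(8·19.1³·5) = 77.864 N/mm
Series: 1/k_eq = 1/77.864 + 1/13 = 0.089766; k_eq = 11.14 N/mm
δ = F/k_eq = 53.8/11.14 = 4.8294 mm

4.83 mm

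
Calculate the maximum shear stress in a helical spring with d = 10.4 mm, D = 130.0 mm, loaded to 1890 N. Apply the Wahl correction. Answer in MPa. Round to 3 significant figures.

620 MPa

Spring index C = D/d = 130.0/10.4 = 12.5000
K_W = (4C−1)/(4C−4) + 0.615/C = 49.000/46.000 + 0.0492 = 1.1144
τ₀ = 8FD/(πd³) = 8·1890·130.0/(π·10.4³) = 1.9656e+06/3533.9 = 556.22 MPa
τ_max = K·τ₀ = 1.1144 × 556.22 = 619.86 MPa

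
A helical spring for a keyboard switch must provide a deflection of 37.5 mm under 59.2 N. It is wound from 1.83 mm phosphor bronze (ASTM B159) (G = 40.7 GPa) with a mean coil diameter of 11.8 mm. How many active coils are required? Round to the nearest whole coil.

Required rate k = F/δ = 59.2/37.5 = 1.5787 N/mm
N_a = Gd⁴/(8D³k) = (40.7×10³ × 1.83⁴)/(8 × 11.8³ × 1.5787)
    = 456456 / 20750.4 = 22 → 22 coils

22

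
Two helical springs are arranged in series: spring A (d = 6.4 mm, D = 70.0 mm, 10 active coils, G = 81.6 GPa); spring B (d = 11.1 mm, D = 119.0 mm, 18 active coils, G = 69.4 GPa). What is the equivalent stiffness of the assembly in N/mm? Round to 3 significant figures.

2.32 N/mm

k_A = Gd⁴/(8D³N_a) = (81.6×10³)(6.4⁴)/(8·70.0³·10) = 4.9891 N/mm
k_B = Gd⁴/(8D³N_a) = (69.4×10³)(11.1⁴)/(8·119.0³·18) = 4.3416 N/mm
Series: 1/k_eq = 1/4.9891 + 1/4.3416 = 0.43077; k_eq = 2.3214 N/mm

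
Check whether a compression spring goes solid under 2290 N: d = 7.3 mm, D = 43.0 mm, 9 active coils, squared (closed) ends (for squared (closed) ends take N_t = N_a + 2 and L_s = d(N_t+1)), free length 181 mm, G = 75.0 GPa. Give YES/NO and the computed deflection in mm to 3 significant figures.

k = Gd⁴/(8D³N_a) = (75.0×10³)(7.3⁴)/(8·43.0³·9) = 37.206 N/mm
N_t = 11; L_s = 7.3·12 = 87.6 mm; δ_solid = L₀ − L_s = 181 − 87.6 = 93.4 mm
δ = F/k = 2290/37.206 = 61.549 mm
δ < δ_solid → spring does not go solid

NO, δ = 61.5 mm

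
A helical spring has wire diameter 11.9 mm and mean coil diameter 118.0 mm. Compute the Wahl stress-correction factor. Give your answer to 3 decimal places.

C = D/d = 118.0/11.9 = 9.9160
K_W = (4C−1)/(4C−4) + 0.615/C = 38.664/35.664 + 0.0620 = 1.1461

1.146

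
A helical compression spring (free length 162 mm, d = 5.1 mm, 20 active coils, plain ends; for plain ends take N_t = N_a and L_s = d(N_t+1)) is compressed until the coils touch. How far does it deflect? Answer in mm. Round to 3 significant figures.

54.9 mm

N_t = 20; L_s = 5.1·21 = 107.1 mm
δ_solid = L₀ − L_s = 162 − 107.1 = 54.9 mm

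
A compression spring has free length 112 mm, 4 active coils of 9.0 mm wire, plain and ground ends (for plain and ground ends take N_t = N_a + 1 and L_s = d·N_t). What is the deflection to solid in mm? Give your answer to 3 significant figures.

67.0 mm

N_t = 5; L_s = 9.0·5 = 45 mm
δ_solid = L₀ − L_s = 112 − 45 = 67 mm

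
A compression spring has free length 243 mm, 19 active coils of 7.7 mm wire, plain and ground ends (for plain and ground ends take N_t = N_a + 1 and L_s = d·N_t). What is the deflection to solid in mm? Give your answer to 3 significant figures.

N_t = 20; L_s = 7.7·20 = 154 mm
δ_solid = L₀ − L_s = 243 − 154 = 89 mm

89.0 mm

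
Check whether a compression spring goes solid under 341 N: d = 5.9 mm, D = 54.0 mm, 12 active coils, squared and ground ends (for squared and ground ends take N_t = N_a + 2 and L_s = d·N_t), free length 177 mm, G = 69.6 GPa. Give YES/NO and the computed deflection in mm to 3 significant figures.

k = Gd⁴/(8D³N_a) = (69.6×10³)(5.9⁴)/(8·54.0³·12) = 5.5791 N/mm
N_t = 14; L_s = 5.9·14 = 82.6 mm; δ_solid = L₀ − L_s = 177 − 82.6 = 94.4 mm
δ = F/k = 341/5.5791 = 61.121 mm
δ < δ_solid → spring does not go solid

NO, δ = 61.1 mm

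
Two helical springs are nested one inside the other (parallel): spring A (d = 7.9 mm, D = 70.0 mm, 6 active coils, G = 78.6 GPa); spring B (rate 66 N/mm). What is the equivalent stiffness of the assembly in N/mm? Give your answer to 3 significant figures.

84.6 N/mm

k_A = Gd⁴/(8D³N_a) = (78.6×10³)(7.9⁴)/(8·70.0³·6) = 18.595 N/mm
Parallel: k_eq = 18.595 + 66 = 84.595 N/mm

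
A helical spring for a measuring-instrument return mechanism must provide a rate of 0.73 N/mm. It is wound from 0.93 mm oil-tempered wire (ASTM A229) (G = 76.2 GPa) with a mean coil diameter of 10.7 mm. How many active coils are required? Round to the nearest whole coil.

N_a = Gd⁴/(8D³k) = (76.2×10³ × 0.93⁴)/(8 × 10.7³ × 0.73)
    = 57001.6 / 7154.25 = 7.968 → 8 coils

8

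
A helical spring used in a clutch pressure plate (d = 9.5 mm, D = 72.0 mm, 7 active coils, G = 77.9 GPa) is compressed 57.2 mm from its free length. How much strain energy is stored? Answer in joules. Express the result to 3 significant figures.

k = Gd⁴/(8D³N_a) = (77.9×10³)(9.5⁴)/(8·72.0³·7) = 30.356 N/mm
U = ½kδ² = 0.5 × 30.356 × 57.2² = 49660 N·mm = 49.66 J

49.7 J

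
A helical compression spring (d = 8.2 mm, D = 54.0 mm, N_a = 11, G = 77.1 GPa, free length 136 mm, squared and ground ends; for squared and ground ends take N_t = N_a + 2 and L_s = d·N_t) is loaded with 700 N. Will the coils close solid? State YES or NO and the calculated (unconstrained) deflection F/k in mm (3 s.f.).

k = Gd⁴/(8D³N_a) = (77.1×10³)(8.2⁴)/(8·54.0³·11) = 25.156 N/mm
N_t = 13; L_s = 8.2·13 = 106.6 mm; δ_solid = L₀ − L_s = 136 − 106.6 = 29.4 mm
δ = F/k = 700/25.156 = 27.826 mm
δ < δ_solid → spring does not go solid

NO, δ = 27.8 mm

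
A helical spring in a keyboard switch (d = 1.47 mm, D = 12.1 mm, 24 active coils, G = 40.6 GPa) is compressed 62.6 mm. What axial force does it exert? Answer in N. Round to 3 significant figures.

k = Gd⁴/(8D³N_a) = (40.6×10³)(1.47⁴)/(8·12.1³·24) = 0.55736 N/mm
F = k·δ = 0.55736 × 62.6 = 34.891 N

34.9 N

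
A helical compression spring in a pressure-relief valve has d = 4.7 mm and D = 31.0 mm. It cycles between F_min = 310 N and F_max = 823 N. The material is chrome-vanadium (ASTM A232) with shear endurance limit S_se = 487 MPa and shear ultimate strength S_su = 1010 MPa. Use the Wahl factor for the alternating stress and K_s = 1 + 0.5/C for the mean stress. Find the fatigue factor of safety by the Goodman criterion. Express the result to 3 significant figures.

C = D/d = 31.0/4.7 = 6.5957; K_W = (4C−1)/(4C−4)+0.615/C = 1.2273; K_s = 1+0.5/C = 1.0758
F_a = (F_max−F_min)/2 = 256.5 N; F_m = (F_max+F_min)/2 = 566.5 N
τ_a = K_W·8F_aD/(πd³) = 1.2273 × 195.03 = 239.35 MPa
τ_m = K_s·8F_mD/(πd³) = 1.0758 × 430.73 = 463.39 MPa
Goodman: 1/n_f = τ_a/S_se + τ_m/S_su = 239.35/487 + 463.39/1010 = 0.49148 + 0.45880 = 0.95028
n_f = 1/0.95028 = 1.052

1.05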